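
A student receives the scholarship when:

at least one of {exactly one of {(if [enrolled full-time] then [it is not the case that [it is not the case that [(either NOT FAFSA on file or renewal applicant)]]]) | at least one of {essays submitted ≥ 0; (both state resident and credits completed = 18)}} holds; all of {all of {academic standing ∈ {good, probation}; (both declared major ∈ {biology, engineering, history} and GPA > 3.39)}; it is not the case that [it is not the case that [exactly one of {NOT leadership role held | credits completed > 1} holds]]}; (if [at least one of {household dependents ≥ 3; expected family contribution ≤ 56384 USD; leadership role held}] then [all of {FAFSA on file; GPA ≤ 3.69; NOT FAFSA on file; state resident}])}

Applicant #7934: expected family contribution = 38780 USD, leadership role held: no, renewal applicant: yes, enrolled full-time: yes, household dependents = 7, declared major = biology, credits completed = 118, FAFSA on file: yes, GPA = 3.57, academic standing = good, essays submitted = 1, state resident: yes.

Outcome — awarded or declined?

Atomic conditions:
  enrolled full-time: yes → true
  NOT FAFSA on file: yes → false
  renewal applicant: yes → true
  essays submitted ≥ 0: 1 ≥ 0 is true
  state resident: yes → true
  credits completed = 18: 118 == 18 is false
  academic standing ∈ {good, probation}: good is in the set → true
  declared major ∈ {biology, engineering, history}: biology is in the set → true
  GPA > 3.39: 3.57 > 3.39 is true
  NOT leadership role held: no → true
  credits completed > 1: 118 > 1 is true
  household dependents ≥ 3: 7 ≥ 3 is true
  expected family contribution ≤ 56384 USD: 38780 ≤ 56384 is true
  leadership role held: no → false
  FAFSA on file: yes → true
  GPA ≤ 3.69: 3.57 ≤ 3.69 is true
Combine:
[1.1.2.1.1] false OR true = true
[1.1.2.1] NOT true = false
[1.1.2] NOT false = true
[1.1] true → true = true
[1.2.2] true AND false = false
[1.2] true OR false = true
[1] exactly-one(true, true) = false
[2.1.2] true AND true = true
[2.1] true AND true = true
[2.2.1.1] exactly-one(true, true) = false
[2.2.1] NOT false = true
[2.2] NOT true = false
[2] true AND false = false
[3.1] true OR true OR false = true
[3.2] true AND true AND false AND true = false
[3] true → false = false
[root] false OR false OR false = false
Overall: false → declined

Declined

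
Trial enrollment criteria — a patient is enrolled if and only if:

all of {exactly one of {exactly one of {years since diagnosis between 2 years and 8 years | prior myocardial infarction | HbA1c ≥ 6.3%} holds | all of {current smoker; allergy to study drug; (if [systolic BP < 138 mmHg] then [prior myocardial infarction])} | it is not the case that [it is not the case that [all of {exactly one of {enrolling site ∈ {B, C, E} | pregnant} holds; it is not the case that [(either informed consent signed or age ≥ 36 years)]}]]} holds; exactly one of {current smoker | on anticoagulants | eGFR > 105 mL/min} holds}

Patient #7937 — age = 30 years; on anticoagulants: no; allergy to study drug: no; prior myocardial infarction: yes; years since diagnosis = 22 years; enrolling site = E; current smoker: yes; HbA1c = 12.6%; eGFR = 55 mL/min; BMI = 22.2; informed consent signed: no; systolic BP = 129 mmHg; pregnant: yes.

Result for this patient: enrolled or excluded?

Excluded

Atomic conditions:
  years since diagnosis between 2 years and 8 years: 22 in [2, 8] is false
  prior myocardial infarction: yes → true
  HbA1c ≥ 6.3%: 12.6 ≥ 6.3 is true
  current smoker: yes → true
  allergy to study drug: no → false
  systolic BP < 138 mmHg: 129 < 138 is true
  enrolling site ∈ {B, C, E}: E is in the set → true
  pregnant: yes → true
  informed consent signed: no → false
  age ≥ 36 years: 30 ≥ 36 is false
  on anticoagulants: no → false
  eGFR > 105 mL/min: 55 > 105 is false
Combine:
[1.1] exactly-one(false, true, true) = false
[1.2.3] true → true = true
[1.2] true AND false AND true = false
[1.3.1.1.1] exactly-one(true, true) = false
[1.3.1.1.2.1] false OR false = false
[1.3.1.1.2] NOT false = true
[1.3.1.1] false AND true = false
[1.3.1] NOT false = true
[1.3] NOT true = false
[1] exactly-one(false, false, false) = false
[2] exactly-one(true, false, false) = true
[root] false AND true = false
Overall: false → excluded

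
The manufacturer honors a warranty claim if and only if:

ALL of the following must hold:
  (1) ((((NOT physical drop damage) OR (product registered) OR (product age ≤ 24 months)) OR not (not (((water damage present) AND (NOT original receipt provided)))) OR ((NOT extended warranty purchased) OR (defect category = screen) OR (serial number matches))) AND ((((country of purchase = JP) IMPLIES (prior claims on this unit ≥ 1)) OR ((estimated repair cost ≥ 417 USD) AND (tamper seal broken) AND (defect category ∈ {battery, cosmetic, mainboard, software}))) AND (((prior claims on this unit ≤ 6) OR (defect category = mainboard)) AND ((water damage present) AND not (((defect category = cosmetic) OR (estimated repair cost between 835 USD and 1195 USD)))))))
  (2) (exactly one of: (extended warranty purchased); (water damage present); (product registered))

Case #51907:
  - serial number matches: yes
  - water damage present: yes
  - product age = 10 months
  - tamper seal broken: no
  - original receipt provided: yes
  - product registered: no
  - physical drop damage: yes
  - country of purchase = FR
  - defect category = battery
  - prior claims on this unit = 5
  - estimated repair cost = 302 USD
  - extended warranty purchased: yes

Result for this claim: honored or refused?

Refused

Atomic conditions:
  NOT physical drop damage: yes → false
  product registered: no → false
  product age ≤ 24 months: 10 ≤ 24 is true
  water damage present: yes → true
  NOT original receipt provided: yes → false
  NOT extended warranty purchased: yes → false
  defect category = screen: battery == screen is false
  serial number matches: yes → true
  country of purchase = JP: FR == JP is false
  prior claims on this unit ≥ 1: 5 ≥ 1 is true
  estimated repair cost ≥ 417 USD: 302 ≥ 417 is false
  tamper seal broken: no → false
  defect category ∈ {battery, cosmetic, mainboard, software}: battery is in the set → true
  prior claims on this unit ≤ 6: 5 ≤ 6 is true
  defect category = mainboard: battery == mainboard is false
  defect category = cosmetic: battery == cosmetic is false
  estimated repair cost between 835 USD and 1195 USD: 302 in [835, 1195] is false
  extended warranty purchased: yes → true
Combine:
[1.1.1] false OR false OR true = true
[1.1.2.1.1] true AND false = false
[1.1.2.1] NOT false = true
[1.1.2] NOT true = false
[1.1.3] false OR false OR true = true
[1.1] true OR false OR true = true
[1.2.1.1] false → true (antecedent false ⇒ implication holds) = true
[1.2.1.2] false AND false AND true = false
[1.2.1] true OR false = true
[1.2.2.1] true OR false = true
[1.2.2.2.2.1] false OR false = false
[1.2.2.2.2] NOT false = true
[1.2.2.2] true AND true = true
[1.2.2] true AND true = true
[1.2] true AND true = true
[1] true AND true = true
[2] exactly-one(true, true, false) = false
[root] true AND false = false
Overall: false → refused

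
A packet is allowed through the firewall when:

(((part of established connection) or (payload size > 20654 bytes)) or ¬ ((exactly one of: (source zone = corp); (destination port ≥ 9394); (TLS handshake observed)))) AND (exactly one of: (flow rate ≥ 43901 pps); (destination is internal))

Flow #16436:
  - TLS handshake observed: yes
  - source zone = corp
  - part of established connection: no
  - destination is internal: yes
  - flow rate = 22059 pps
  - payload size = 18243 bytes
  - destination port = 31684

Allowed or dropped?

Atomic conditions:
  part of established connection: no → false
  payload size > 20654 bytes: 18243 > 20654 is false
  source zone = corp: corp == corp is true
  destination port ≥ 9394: 31684 ≥ 9394 is true
  TLS handshake observed: yes → true
  flow rate ≥ 43901 pps: 22059 ≥ 43901 is false
  destination is internal: yes → true
Combine:
[1.1] false OR false = false
[1.2.1] exactly-one(true, true, true) = false
[1.2] NOT false = true
[1] false OR true = true
[2] exactly-one(false, true) = true
[root] true AND true = true
Overall: true → allowed

Allowed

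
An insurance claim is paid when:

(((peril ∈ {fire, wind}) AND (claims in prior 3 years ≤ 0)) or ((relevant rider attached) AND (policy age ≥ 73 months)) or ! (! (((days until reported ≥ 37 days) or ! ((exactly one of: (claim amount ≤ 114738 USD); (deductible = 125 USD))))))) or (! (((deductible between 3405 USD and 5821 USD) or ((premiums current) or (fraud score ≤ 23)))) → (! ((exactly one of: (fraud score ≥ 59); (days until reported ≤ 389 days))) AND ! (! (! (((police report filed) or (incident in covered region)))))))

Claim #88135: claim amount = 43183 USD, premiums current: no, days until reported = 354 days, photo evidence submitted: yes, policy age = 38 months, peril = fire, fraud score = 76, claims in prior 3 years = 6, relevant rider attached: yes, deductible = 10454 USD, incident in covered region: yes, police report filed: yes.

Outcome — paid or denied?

Paid

Atomic conditions:
  peril ∈ {fire, wind}: fire is in the set → true
  claims in prior 3 years ≤ 0: 6 ≤ 0 is false
  relevant rider attached: yes → true
  policy age ≥ 73 months: 38 ≥ 73 is false
  days until reported ≥ 37 days: 354 ≥ 37 is true
  claim amount ≤ 114738 USD: 43183 ≤ 114738 is true
  deductible = 125 USD: 10454 == 125 is false
  deductible between 3405 USD and 5821 USD: 10454 in [3405, 5821] is false
  premiums current: no → false
  fraud score ≤ 23: 76 ≤ 23 is false
  fraud score ≥ 59: 76 ≥ 59 is true
  days until reported ≤ 389 days: 354 ≤ 389 is true
  police report filed: yes → true
  incident in covered region: yes → true
Combine:
[1.1] true AND false = false
[1.2] true AND false = false
[1.3.1.1.2.1] exactly-one(true, false) = true
[1.3.1.1.2] NOT true = false
[1.3.1.1] true OR false = true
[1.3.1] NOT true = false
[1.3] NOT false = true
[1] false OR false OR true = true
[2.1.1.2] false OR false = false
[2.1.1] false OR false = false
[2.1] NOT false = true
[2.2.1.1] exactly-one(true, true) = false
[2.2.1] NOT false = true
[2.2.2.1.1.1] true OR true = true
[2.2.2.1.1] NOT true = false
[2.2.2.1] NOT false = true
[2.2.2] NOT true = false
[2.2] true AND false = false
[2] true → false = false
[root] true OR false = true
Overall: true → paid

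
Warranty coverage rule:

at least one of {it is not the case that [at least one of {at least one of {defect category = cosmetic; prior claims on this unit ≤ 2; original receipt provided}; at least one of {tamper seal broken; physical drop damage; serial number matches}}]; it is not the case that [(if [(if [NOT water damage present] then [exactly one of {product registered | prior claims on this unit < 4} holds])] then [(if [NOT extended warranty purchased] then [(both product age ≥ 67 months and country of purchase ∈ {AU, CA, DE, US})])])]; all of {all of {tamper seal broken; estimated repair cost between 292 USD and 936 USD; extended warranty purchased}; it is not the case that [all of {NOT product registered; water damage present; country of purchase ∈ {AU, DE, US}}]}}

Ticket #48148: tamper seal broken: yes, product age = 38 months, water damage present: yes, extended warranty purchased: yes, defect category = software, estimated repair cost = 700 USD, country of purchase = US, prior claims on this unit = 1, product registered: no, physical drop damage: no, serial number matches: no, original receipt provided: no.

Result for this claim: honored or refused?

Refused

Atomic conditions:
  defect category = cosmetic: software == cosmetic is false
  prior claims on this unit ≤ 2: 1 ≤ 2 is true
  original receipt provided: no → false
  tamper seal broken: yes → true
  physical drop damage: no → false
  serial number matches: no → false
  NOT water damage present: yes → false
  product registered: no → false
  prior claims on this unit < 4: 1 < 4 is true
  NOT extended warranty purchased: yes → false
  product age ≥ 67 months: 38 ≥ 67 is false
  country of purchase ∈ {AU, CA, DE, US}: US is in the set → true
  estimated repair cost between 292 USD and 936 USD: 700 in [292, 936] is true
  extended warranty purchased: yes → true
  NOT product registered: no → true
  water damage present: yes → true
  country of purchase ∈ {AU, DE, US}: US is in the set → true
Combine:
[1.1.1] false OR true OR false = true
[1.1.2] true OR false OR false = true
[1.1] true OR true = true
[1] NOT true = false
[2.1.1.2] exactly-one(false, true) = true
[2.1.1] false → true (antecedent false ⇒ implication holds) = true
[2.1.2.2] false AND true = false
[2.1.2] false → false (antecedent false ⇒ implication holds) = true
[2.1] true → true = true
[2] NOT true = false
[3.1] true AND true AND true = true
[3.2.1] true AND true AND true = true
[3.2] NOT true = false
[3] true AND false = false
[root] false OR false OR false = false
Overall: false → refused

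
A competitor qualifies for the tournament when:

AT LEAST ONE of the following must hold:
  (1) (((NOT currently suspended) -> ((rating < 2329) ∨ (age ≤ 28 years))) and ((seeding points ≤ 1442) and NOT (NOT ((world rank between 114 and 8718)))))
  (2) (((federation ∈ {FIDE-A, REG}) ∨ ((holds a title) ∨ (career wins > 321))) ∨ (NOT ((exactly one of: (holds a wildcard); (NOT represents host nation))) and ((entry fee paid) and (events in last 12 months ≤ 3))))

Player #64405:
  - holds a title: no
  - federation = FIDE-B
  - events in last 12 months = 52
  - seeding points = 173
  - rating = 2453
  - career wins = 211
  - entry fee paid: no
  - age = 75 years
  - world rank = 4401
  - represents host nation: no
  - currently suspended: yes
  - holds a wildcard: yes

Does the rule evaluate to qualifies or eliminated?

Atomic conditions:
  NOT currently suspended: yes → false
  rating < 2329: 2453 < 2329 is false
  age ≤ 28 years: 75 ≤ 28 is false
  seeding points ≤ 1442: 173 ≤ 1442 is true
  world rank between 114 and 8718: 4401 in [114, 8718] is true
  federation ∈ {FIDE-A, REG}: FIDE-B is not in the set → false
  holds a title: no → false
  career wins > 321: 211 > 321 is false
  holds a wildcard: yes → true
  NOT represents host nation: no → true
  entry fee paid: no → false
  events in last 12 months ≤ 3: 52 ≤ 3 is false
Combine:
[1.1.2] false OR false = false
[1.1] false → false (antecedent false ⇒ implication holds) = true
[1.2.2.1] NOT true = false
[1.2.2] NOT false = true
[1.2] true AND true = true
[1] true AND true = true
[2.1.2] false OR false = false
[2.1] false OR false = false
[2.2.1.1] exactly-one(true, true) = false
[2.2.1] NOT false = true
[2.2.2] false AND false = false
[2.2] true AND false = false
[2] false OR false = false
[root] true OR false = true
Overall: true → qualifies

Qualifies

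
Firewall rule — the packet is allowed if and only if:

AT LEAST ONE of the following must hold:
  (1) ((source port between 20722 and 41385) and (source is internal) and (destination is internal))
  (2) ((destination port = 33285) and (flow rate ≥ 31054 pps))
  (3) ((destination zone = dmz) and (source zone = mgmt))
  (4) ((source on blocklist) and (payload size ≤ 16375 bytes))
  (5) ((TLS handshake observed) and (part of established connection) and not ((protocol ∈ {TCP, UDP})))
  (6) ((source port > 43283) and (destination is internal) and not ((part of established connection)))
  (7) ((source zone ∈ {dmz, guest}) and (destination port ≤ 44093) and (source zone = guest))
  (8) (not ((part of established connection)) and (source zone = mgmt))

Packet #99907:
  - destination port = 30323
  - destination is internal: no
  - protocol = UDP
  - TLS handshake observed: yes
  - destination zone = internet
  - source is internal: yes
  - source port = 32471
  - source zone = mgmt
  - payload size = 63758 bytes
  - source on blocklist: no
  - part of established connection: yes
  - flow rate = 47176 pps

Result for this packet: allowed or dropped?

Dropped

Atomic conditions:
  source port between 20722 and 41385: 32471 in [20722, 41385] is true
  source is internal: yes → true
  destination is internal: no → false
  destination port = 33285: 30323 == 33285 is false
  flow rate ≥ 31054 pps: 47176 ≥ 31054 is true
  destination zone = dmz: internet == dmz is false
  source zone = mgmt: mgmt == mgmt is true
  source on blocklist: no → false
  payload size ≤ 16375 bytes: 63758 ≤ 16375 is false
  TLS handshake observed: yes → true
  part of established connection: yes → true
  protocol ∈ {TCP, UDP}: UDP is in the set → true
  source port > 43283: 32471 > 43283 is false
  source zone ∈ {dmz, guest}: mgmt is not in the set → false
  destination port ≤ 44093: 30323 ≤ 44093 is true
  source zone = guest: mgmt == guest is false
Combine:
[1] true AND true AND false = false
[2] false AND true = false
[3] false AND true = false
[4] false AND false = false
[5.3] NOT true = false
[5] true AND true AND false = false
[6.3] NOT true = false
[6] false AND false AND false = false
[7] false AND true AND false = false
[8.1] NOT true = false
[8] false AND true = false
[root] false OR false OR false OR false OR false OR false OR false OR false = false
Overall: false → dropped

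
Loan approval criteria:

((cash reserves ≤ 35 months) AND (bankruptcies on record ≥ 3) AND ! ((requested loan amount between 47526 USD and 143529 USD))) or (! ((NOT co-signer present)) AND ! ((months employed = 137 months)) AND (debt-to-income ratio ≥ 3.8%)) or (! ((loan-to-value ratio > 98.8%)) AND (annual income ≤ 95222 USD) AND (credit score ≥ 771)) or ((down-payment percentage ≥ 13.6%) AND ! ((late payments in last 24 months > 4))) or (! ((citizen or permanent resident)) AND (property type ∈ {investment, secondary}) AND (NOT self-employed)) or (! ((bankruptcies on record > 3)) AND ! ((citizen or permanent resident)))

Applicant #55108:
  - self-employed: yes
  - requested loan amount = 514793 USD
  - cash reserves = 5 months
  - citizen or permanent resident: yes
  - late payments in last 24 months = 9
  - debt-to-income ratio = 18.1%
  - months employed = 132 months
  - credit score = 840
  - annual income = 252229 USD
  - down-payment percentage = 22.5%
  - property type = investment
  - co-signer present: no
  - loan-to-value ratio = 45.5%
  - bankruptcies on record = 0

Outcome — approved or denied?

Atomic conditions:
  cash reserves ≤ 35 months: 5 ≤ 35 is true
  bankruptcies on record ≥ 3: 0 ≥ 3 is false
  requested loan amount between 47526 USD and 143529 USD: 514793 in [47526, 143529] is false
  NOT co-signer present: no → true
  months employed = 137 months: 132 == 137 is false
  debt-to-income ratio ≥ 3.8%: 18.1 ≥ 3.8 is true
  loan-to-value ratio > 98.8%: 45.5 > 98.8 is false
  annual income ≤ 95222 USD: 252229 ≤ 95222 is false
  credit score ≥ 771: 840 ≥ 771 is true
  down-payment percentage ≥ 13.6%: 22.5 ≥ 13.6 is true
  late payments in last 24 months > 4: 9 > 4 is true
  citizen or permanent resident: yes → true
  property type ∈ {investment, secondary}: investment is in the set → true
  NOT self-employed: yes → false
  bankruptcies on record > 3: 0 > 3 is false
Combine:
[1.3] NOT false = true
[1] true AND false AND true = false
[2.1] NOT true = false
[2.2] NOT false = true
[2] false AND true AND true = false
[3.1] NOT false = true
[3] true AND false AND true = false
[4.2] NOT true = false
[4] true AND false = false
[5.1] NOT true = false
[5] false AND true AND false = false
[6.1] NOT false = true
[6.2] NOT true = false
[6] true AND false = false
[root] false OR false OR false OR false OR false OR false = false
Overall: false → denied

Denied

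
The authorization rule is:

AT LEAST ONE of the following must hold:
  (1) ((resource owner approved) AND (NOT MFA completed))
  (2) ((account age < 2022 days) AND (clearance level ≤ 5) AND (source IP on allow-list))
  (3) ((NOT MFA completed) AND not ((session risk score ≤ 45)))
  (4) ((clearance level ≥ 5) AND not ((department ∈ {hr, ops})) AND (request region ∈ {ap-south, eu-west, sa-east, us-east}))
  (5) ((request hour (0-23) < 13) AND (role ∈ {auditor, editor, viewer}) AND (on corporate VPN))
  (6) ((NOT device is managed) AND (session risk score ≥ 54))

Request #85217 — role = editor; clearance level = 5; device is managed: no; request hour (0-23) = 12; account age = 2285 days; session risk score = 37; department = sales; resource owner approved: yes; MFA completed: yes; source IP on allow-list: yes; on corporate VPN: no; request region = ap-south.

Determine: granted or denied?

Granted

Atomic conditions:
  resource owner approved: yes → true
  NOT MFA completed: yes → false
  account age < 2022 days: 2285 < 2022 is false
  clearance level ≤ 5: 5 ≤ 5 is true
  source IP on allow-list: yes → true
  session risk score ≤ 45: 37 ≤ 45 is true
  clearance level ≥ 5: 5 ≥ 5 is true
  department ∈ {hr, ops}: sales is not in the set → false
  request region ∈ {ap-south, eu-west, sa-east, us-east}: ap-south is in the set → true
  request hour (0-23) < 13: 12 < 13 is true
  role ∈ {auditor, editor, viewer}: editor is in the set → true
  on corporate VPN: no → false
  NOT device is managed: no → true
  session risk score ≥ 54: 37 ≥ 54 is false
Combine:
[1] true AND false = false
[2] false AND true AND true = false
[3.2] NOT true = false
[3] false AND false = false
[4.2] NOT false = true
[4] true AND true AND true = true
[5] true AND true AND false = false
[6] true AND false = false
[root] false OR false OR false OR true OR false OR false = true
Overall: true → granted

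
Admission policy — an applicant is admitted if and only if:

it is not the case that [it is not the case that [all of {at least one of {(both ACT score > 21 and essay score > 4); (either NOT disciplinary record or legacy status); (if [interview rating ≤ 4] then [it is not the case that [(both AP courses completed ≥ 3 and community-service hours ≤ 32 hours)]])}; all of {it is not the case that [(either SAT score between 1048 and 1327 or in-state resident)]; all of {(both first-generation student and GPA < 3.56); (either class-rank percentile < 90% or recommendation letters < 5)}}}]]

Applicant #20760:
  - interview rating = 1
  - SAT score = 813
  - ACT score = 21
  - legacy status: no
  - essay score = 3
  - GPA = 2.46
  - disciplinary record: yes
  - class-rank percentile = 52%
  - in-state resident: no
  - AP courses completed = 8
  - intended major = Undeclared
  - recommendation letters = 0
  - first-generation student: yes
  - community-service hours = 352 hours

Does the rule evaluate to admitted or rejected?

Atomic conditions:
  ACT score > 21: 21 > 21 is false
  essay score > 4: 3 > 4 is false
  NOT disciplinary record: yes → false
  legacy status: no → false
  interview rating ≤ 4: 1 ≤ 4 is true
  AP courses completed ≥ 3: 8 ≥ 3 is true
  community-service hours ≤ 32 hours: 352 ≤ 32 is false
  SAT score between 1048 and 1327: 813 in [1048, 1327] is false
  in-state resident: no → false
  first-generation student: yes → true
  GPA < 3.56: 2.46 < 3.56 is true
  class-rank percentile < 90%: 52 < 90 is true
  recommendation letters < 5: 0 < 5 is true
Combine:
[1.1.1.1] false AND false = false
[1.1.1.2] false OR false = false
[1.1.1.3.2.1] true AND false = false
[1.1.1.3.2] NOT false = true
[1.1.1.3] true → true = true
[1.1.1] false OR false OR true = true
[1.1.2.1.1] false OR false = false
[1.1.2.1] NOT false = true
[1.1.2.2.1] true AND true = true
[1.1.2.2.2] true OR true = true
[1.1.2.2] true AND true = true
[1.1.2] true AND true = true
[1.1] true AND true = true
[1] NOT true = false
[root] NOT false = true
Overall: true → admitted

Admitted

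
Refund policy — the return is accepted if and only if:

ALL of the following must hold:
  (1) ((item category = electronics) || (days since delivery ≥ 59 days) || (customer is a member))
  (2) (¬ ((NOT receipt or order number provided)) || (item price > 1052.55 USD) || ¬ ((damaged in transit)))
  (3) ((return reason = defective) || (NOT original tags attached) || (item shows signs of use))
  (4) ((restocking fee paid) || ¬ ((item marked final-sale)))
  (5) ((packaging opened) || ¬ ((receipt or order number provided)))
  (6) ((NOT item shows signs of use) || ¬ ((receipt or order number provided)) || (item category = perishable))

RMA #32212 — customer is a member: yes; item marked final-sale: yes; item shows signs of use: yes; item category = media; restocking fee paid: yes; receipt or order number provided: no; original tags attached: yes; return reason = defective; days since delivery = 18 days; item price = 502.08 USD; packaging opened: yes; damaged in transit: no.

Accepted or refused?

Atomic conditions:
  item category = electronics: media == electronics is false
  days since delivery ≥ 59 days: 18 ≥ 59 is false
  customer is a member: yes → true
  NOT receipt or order number provided: no → true
  item price > 1052.55 USD: 502.08 > 1052.55 is false
  damaged in transit: no → false
  return reason = defective: defective == defective is true
  NOT original tags attached: yes → false
  item shows signs of use: yes → true
  restocking fee paid: yes → true
  item marked final-sale: yes → true
  packaging opened: yes → true
  receipt or order number provided: no → false
  NOT item shows signs of use: yes → false
  item category = perishable: media == perishable is false
Combine:
[1] false OR false OR true = true
[2.1] NOT true = false
[2.3] NOT false = true
[2] false OR false OR true = true
[3] true OR false OR true = true
[4.2] NOT true = false
[4] true OR false = true
[5.2] NOT false = true
[5] true OR true = true
[6.2] NOT false = true
[6] false OR true OR false = true
[root] true AND true AND true AND true AND true AND true = true
Overall: true → accepted

Accepted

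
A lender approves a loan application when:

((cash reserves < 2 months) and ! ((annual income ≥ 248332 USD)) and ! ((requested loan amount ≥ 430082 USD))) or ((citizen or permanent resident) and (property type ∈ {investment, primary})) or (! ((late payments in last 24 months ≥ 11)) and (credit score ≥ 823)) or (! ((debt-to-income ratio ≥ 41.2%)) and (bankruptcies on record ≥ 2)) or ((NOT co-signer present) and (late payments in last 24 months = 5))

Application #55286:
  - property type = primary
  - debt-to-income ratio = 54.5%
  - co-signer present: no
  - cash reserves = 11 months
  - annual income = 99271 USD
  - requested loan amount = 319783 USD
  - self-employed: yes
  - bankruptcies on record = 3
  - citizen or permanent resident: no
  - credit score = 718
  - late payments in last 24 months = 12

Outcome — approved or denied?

Denied

Atomic conditions:
  cash reserves < 2 months: 11 < 2 is false
  annual income ≥ 248332 USD: 99271 ≥ 248332 is false
  requested loan amount ≥ 430082 USD: 319783 ≥ 430082 is false
  citizen or permanent resident: no → false
  property type ∈ {investment, primary}: primary is in the set → true
  late payments in last 24 months ≥ 11: 12 ≥ 11 is true
  credit score ≥ 823: 718 ≥ 823 is false
  debt-to-income ratio ≥ 41.2%: 54.5 ≥ 41.2 is true
  bankruptcies on record ≥ 2: 3 ≥ 2 is true
  NOT co-signer present: no → true
  late payments in last 24 months = 5: 12 == 5 is false
Combine:
[1.2] NOT false = true
[1.3] NOT false = true
[1] false AND true AND true = false
[2] false AND true = false
[3.1] NOT true = false
[3] false AND false = false
[4.1] NOT true = false
[4] false AND true = false
[5] true AND false = false
[root] false OR false OR false OR false OR false = false
Overall: false → denied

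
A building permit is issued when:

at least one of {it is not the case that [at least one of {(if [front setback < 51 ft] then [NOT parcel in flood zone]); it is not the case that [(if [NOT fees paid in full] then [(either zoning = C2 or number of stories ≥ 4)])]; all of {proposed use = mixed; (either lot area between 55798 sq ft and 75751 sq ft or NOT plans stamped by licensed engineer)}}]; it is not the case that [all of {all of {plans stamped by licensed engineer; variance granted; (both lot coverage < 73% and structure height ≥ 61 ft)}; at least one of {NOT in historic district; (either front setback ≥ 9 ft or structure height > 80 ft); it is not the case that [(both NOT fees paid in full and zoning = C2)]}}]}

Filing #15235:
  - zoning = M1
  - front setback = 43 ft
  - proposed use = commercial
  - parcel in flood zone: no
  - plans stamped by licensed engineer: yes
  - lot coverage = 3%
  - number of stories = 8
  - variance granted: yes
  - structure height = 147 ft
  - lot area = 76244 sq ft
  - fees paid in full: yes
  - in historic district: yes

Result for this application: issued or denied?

Atomic conditions:
  front setback < 51 ft: 43 < 51 is true
  NOT parcel in flood zone: no → true
  NOT fees paid in full: yes → false
  zoning = C2: M1 == C2 is false
  number of stories ≥ 4: 8 ≥ 4 is true
  proposed use = mixed: commercial == mixed is false
  lot area between 55798 sq ft and 75751 sq ft: 76244 in [55798, 75751] is false
  NOT plans stamped by licensed engineer: yes → false
  plans stamped by licensed engineer: yes → true
  variance granted: yes → true
  lot coverage < 73%: 3 < 73 is true
  structure height ≥ 61 ft: 147 ≥ 61 is true
  NOT in historic district: yes → false
  front setback ≥ 9 ft: 43 ≥ 9 is true
  structure height > 80 ft: 147 > 80 is true
Combine:
[1.1.1] true → true = true
[1.1.2.1.2] false OR true = true
[1.1.2.1] false → true (antecedent false ⇒ implication holds) = true
[1.1.2] NOT true = false
[1.1.3.2] false OR false = false
[1.1.3] false AND false = false
[1.1] true OR false OR false = true
[1] NOT true = false
[2.1.1.3] true AND true = true
[2.1.1] true AND true AND true = true
[2.1.2.2] true OR true = true
[2.1.2.3.1] false AND false = false
[2.1.2.3] NOT false = true
[2.1.2] false OR true OR true = true
[2.1] true AND true = true
[2] NOT true = false
[root] false OR false = false
Overall: false → denied

Denied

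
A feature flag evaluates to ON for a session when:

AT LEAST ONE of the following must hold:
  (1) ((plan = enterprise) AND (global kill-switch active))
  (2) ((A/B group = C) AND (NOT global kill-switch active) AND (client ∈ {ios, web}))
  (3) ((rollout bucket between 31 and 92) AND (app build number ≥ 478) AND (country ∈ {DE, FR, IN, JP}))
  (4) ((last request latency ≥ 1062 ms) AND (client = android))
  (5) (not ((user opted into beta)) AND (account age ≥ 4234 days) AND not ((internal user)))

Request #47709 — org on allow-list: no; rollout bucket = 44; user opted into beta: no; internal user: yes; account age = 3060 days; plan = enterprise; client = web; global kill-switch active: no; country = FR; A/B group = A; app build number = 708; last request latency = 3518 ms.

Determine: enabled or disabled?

Atomic conditions:
  plan = enterprise: enterprise == enterprise is true
  global kill-switch active: no → false
  A/B group = C: A == C is false
  NOT global kill-switch active: no → true
  client ∈ {ios, web}: web is in the set → true
  rollout bucket between 31 and 92: 44 in [31, 92] is true
  app build number ≥ 478: 708 ≥ 478 is true
  country ∈ {DE, FR, IN, JP}: FR is in the set → true
  last request latency ≥ 1062 ms: 3518 ≥ 1062 is true
  client = android: web == android is false
  user opted into beta: no → false
  account age ≥ 4234 days: 3060 ≥ 4234 is false
  internal user: yes → true
Combine:
[1] true AND false = false
[2] false AND true AND true = false
[3] true AND true AND true = true
[4] true AND false = false
[5.1] NOT false = true
[5.3] NOT true = false
[5] true AND false AND false = false
[root] false OR false OR true OR false OR false = true
Overall: true → enabled

Enabled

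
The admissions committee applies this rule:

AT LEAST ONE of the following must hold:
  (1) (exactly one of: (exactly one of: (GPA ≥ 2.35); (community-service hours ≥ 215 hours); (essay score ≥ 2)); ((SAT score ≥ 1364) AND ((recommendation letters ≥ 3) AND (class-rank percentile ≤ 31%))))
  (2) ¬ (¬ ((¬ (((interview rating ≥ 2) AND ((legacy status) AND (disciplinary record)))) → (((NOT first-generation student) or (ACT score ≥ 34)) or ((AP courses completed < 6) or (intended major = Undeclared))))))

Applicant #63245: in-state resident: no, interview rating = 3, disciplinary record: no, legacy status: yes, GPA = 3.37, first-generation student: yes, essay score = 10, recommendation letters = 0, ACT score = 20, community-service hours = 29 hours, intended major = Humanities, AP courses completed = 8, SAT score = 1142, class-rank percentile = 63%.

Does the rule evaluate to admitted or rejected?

Atomic conditions:
  GPA ≥ 2.35: 3.37 ≥ 2.35 is true
  community-service hours ≥ 215 hours: 29 ≥ 215 is false
  essay score ≥ 2: 10 ≥ 2 is true
  SAT score ≥ 1364: 1142 ≥ 1364 is false
  recommendation letters ≥ 3: 0 ≥ 3 is false
  class-rank percentile ≤ 31%: 63 ≤ 31 is false
  interview rating ≥ 2: 3 ≥ 2 is true
  legacy status: yes → true
  disciplinary record: no → false
  NOT first-generation student: yes → false
  ACT score ≥ 34: 20 ≥ 34 is false
  AP courses completed < 6: 8 < 6 is false
  intended major = Undeclared: Humanities == Undeclared is false
Combine:
[1.1] exactly-one(true, false, true) = false
[1.2.2] false AND false = false
[1.2] false AND false = false
[1] exactly-one(false, false) = false
[2.1.1.1.1.2] true AND false = false
[2.1.1.1.1] true AND false = false
[2.1.1.1] NOT false = true
[2.1.1.2.1] false OR false = false
[2.1.1.2.2] false OR false = false
[2.1.1.2] false OR false = false
[2.1.1] true → false = false
[2.1] NOT false = true
[2] NOT true = false
[root] false OR false = false
Overall: false → rejected

Rejected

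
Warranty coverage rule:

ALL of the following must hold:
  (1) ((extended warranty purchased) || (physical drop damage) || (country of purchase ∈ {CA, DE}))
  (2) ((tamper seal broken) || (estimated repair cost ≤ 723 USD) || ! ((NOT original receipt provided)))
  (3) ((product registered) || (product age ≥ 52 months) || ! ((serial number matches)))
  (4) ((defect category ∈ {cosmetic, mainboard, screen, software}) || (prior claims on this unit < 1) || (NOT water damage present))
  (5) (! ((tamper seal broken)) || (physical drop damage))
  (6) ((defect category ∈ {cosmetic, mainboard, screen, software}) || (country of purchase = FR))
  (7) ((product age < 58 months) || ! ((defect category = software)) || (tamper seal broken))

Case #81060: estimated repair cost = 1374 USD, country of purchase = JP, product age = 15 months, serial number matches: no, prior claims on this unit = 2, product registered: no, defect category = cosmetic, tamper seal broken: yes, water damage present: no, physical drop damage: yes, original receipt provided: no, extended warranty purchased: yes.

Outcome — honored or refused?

Atomic conditions:
  extended warranty purchased: yes → true
  physical drop damage: yes → true
  country of purchase ∈ {CA, DE}: JP is not in the set → false
  tamper seal broken: yes → true
  estimated repair cost ≤ 723 USD: 1374 ≤ 723 is false
  NOT original receipt provided: no → true
  product registered: no → false
  product age ≥ 52 months: 15 ≥ 52 is false
  serial number matches: no → false
  defect category ∈ {cosmetic, mainboard, screen, software}: cosmetic is in the set → true
  prior claims on this unit < 1: 2 < 1 is false
  NOT water damage present: no → true
  country of purchase = FR: JP == FR is false
  product age < 58 months: 15 < 58 is true
  defect category = software: cosmetic == software is false
Combine:
[1] true OR true OR false = true
[2.3] NOT true = false
[2] true OR false OR false = true
[3.3] NOT false = true
[3] false OR false OR true = true
[4] true OR false OR true = true
[5.1] NOT true = false
[5] false OR true = true
[6] true OR false = true
[7.2] NOT false = true
[7] true OR true OR true = true
[root] true AND true AND true AND true AND true AND true AND true = true
Overall: true → honored

Honored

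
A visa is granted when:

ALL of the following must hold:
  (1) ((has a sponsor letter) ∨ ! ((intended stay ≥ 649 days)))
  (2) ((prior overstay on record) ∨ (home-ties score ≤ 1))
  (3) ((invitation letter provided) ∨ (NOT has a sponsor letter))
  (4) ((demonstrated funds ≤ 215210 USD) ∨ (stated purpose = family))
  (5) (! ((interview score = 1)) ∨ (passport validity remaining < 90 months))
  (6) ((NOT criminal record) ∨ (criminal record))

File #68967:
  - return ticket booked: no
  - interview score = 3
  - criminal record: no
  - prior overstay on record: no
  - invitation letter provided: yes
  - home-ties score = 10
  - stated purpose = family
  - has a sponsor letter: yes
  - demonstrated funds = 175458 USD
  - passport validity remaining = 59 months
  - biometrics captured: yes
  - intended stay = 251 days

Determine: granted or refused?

Atomic conditions:
  has a sponsor letter: yes → true
  intended stay ≥ 649 days: 251 ≥ 649 is false
  prior overstay on record: no → false
  home-ties score ≤ 1: 10 ≤ 1 is false
  invitation letter provided: yes → true
  NOT has a sponsor letter: yes → false
  demonstrated funds ≤ 215210 USD: 175458 ≤ 215210 is true
  stated purpose = family: family == family is true
  interview score = 1: 3 == 1 is false
  passport validity remaining < 90 months: 59 < 90 is true
  NOT criminal record: no → true
  criminal record: no → false
Combine:
[1.2] NOT false = true
[1] true OR true = true
[2] false OR false = false
[3] true OR false = true
[4] true OR true = true
[5.1] NOT false = true
[5] true OR true = true
[6] true OR false = true
[root] true AND false AND true AND true AND true AND true = false
Overall: false → refused

Refused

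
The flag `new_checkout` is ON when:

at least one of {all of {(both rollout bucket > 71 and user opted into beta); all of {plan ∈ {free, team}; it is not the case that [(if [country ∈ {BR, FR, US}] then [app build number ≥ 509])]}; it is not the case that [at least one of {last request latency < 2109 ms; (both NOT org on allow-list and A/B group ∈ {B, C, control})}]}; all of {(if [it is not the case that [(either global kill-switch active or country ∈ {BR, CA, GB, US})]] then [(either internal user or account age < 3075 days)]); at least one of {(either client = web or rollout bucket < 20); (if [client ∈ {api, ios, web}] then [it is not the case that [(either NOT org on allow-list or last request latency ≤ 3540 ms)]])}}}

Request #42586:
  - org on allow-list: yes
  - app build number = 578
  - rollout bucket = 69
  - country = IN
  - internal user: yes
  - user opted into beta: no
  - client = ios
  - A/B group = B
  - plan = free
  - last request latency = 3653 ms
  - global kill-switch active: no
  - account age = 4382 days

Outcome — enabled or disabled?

Enabled

Atomic conditions:
  rollout bucket > 71: 69 > 71 is false
  user opted into beta: no → false
  plan ∈ {free, team}: free is in the set → true
  country ∈ {BR, FR, US}: IN is not in the set → false
  app build number ≥ 509: 578 ≥ 509 is true
  last request latency < 2109 ms: 3653 < 2109 is false
  NOT org on allow-list: yes → false
  A/B group ∈ {B, C, control}: B is in the set → true
  global kill-switch active: no → false
  country ∈ {BR, CA, GB, US}: IN is not in the set → false
  internal user: yes → true
  account age < 3075 days: 4382 < 3075 is false
  client = web: ios == web is false
  rollout bucket < 20: 69 < 20 is false
  client ∈ {api, ios, web}: ios is in the set → true
  last request latency ≤ 3540 ms: 3653 ≤ 3540 is false
Combine:
[1.1] false AND false = false
[1.2.2.1] false → true (antecedent false ⇒ implication holds) = true
[1.2.2] NOT true = false
[1.2] true AND false = false
[1.3.1.2] false AND true = false
[1.3.1] false OR false = false
[1.3] NOT false = true
[1] false AND false AND true = false
[2.1.1.1] false OR false = false
[2.1.1] NOT false = true
[2.1.2] true OR false = true
[2.1] true → true = true
[2.2.1] false OR false = false
[2.2.2.2.1] false OR false = false
[2.2.2.2] NOT false = true
[2.2.2] true → true = true
[2.2] false OR true = true
[2] true AND true = true
[root] false OR true = true
Overall: true → enabled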